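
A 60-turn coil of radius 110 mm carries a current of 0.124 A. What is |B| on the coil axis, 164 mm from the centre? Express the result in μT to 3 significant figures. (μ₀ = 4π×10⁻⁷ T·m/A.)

For an N-turn flat coil, B = Nμ₀IR²/[2(R²+z²)^(3/2)] with R = 0.11 m, z = 0.164 m.
B = 60 × 1.22×10⁻⁷ T = 7.35×10⁻⁶ T.

B ≈ 7.35 μT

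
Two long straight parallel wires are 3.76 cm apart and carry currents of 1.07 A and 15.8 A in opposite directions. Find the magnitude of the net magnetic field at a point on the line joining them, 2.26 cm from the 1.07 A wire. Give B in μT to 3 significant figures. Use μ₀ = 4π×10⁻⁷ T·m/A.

Each long wire gives B = μ₀I/(2πd). Distances are d₁ = 0.0226 m and d₂ = 0.015 m.
B₁ = 9.47×10⁻⁶ T, B₂ = 2.11×10⁻⁴ T.
Between antiparallel currents both contributions point the same way, so they add. B = B₁ + B₂ = 9.47×10⁻⁶ + 2.11×10⁻⁴ = 2.20×10⁻⁴ T.

B ≈ 220 μT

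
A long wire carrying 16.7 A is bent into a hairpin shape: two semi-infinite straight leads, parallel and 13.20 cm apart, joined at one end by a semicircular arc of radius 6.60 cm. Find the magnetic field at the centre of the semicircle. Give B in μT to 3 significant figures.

B ≈ 130 μT

The semicircular arc contributes B_arc = μ₀I·π/(4πR) = μ₀I/(4R) = 7.95×10⁻⁵ T.
Each semi-infinite lead is at perpendicular distance R = 0.066 m from the centre, with the perpendicular foot at its near end, so it contributes μ₀I/(4πR); both point the same way, together 5.06×10⁻⁵ T.
Arc and leads all point the same direction: B = 7.95×10⁻⁵ + 5.06×10⁻⁵ = 1.30×10⁻⁴ T.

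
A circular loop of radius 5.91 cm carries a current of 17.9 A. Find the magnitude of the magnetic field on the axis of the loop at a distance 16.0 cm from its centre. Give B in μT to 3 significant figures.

On the axis of a circular loop, B = μ₀IR² / [2(R²+z²)^(3/2)].
R² + z² = (0.0591)² + (0.16)² = 0.02909 m², and (R²+z²)^(3/2) = 4.96×10⁻³ m³.
B = (4π×10⁻⁷ × 17.9 × 0.003493) / (2 × 4.96×10⁻³) = 7.92×10⁻⁶ T.

B ≈ 7.92 μT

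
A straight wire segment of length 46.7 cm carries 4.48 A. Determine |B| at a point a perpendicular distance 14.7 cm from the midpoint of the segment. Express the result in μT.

For a finite straight segment, B = (μ₀I/4πd)(sinθ₁ + sinθ₂), where θ₁, θ₂ are the angles from the perpendicular to each end.
The perpendicular from the point meets the wire at its midpoint, so each end is L/2 = 0.2335 m away along the wire.
sinθ₁ = 0.2335/√(0.2335²+0.147²) = 0.8463; sinθ₂ = 0.2335/√(0.2335²+0.147²) = 0.8463.
B = (4π×10⁻⁷ × 4.48) / (4π × 0.147) × (0.8463 + 0.8463) = 5.16×10⁻⁶ T.

B ≈ 5.16 μT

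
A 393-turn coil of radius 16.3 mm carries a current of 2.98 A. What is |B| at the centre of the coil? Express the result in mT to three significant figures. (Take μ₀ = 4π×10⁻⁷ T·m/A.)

For an N-turn flat coil, B = Nμ₀I/(2R) with R = 0.0163 m.
B = 393 × 1.15×10⁻⁴ T = 4.51×10⁻² T.

B ≈ 45.1 mT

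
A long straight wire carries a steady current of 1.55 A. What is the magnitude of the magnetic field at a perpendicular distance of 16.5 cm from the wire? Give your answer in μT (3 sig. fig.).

B ≈ 1.88 μT

For an infinitely long straight wire, B = μ₀I/(2πd).
B = (4π×10⁻⁷ × 1.55) / (2π × 0.165) = 1.88×10⁻⁶ T.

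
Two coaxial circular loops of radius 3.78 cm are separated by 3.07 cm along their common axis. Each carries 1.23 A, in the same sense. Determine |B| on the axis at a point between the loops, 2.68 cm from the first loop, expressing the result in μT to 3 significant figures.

Each loop contributes B = μ₀IR²/[2(R²+z²)^(3/2)] on the axis, with z measured from that loop.
Loop 1 (z = 0.0268 m): B₁ = 1.11×10⁻⁵ T. Loop 2 (z = 0.0039 m): B₂ = 2.01×10⁻⁵ T.
The fields add: B = B₁ + B₂ = 3.12×10⁻⁵ T.

B ≈ 31.2 μT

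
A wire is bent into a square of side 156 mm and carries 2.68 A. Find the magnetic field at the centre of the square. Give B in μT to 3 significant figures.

B ≈ 19.4 μT

Each side is a finite straight segment at perpendicular distance d = a/(2 tan(π/4)) = 0.078 m from the centre, with end-angles ±π/4.
One side contributes B₁ = (μ₀I/4πd)·2 sin(π/4) = 4.86×10⁻⁶ T.
All 4 sides add in the same direction: B = 4 × 4.86×10⁻⁶ = 1.94×10⁻⁵ T.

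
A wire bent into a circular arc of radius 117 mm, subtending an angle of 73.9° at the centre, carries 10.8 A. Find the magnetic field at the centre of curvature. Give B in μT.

B ≈ 11.9 μT

The Biot–Savart field of a circular arc at its centre is B = μ₀Iφ/(4πR), with φ = 1.29 rad.
B = (4π×10⁻⁷ × 10.8 × 1.29) / (4π × 0.117) = 1.19×10⁻⁵ T.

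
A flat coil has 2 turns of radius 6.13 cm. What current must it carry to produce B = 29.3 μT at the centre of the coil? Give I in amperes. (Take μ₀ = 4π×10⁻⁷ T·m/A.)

I ≈ 1.43 A

For an N-turn coil, B = Nμ₀I/(2R) with R = 0.0613 m, so I = 2RB/(Nμ₀) = 2 × 0.0613 × 2.93×10⁻⁵ / (2 × 4π×10⁻⁷) = 1.43 A.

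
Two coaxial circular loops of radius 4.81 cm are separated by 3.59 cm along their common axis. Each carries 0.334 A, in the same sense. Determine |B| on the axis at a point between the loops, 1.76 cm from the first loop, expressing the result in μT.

B ≈ 7.18 μT

Each loop contributes B = μ₀IR²/[2(R²+z²)^(3/2)] on the axis, with z measured from that loop.
Loop 1 (z = 0.0176 m): B₁ = 3.61×10⁻⁶ T. Loop 2 (z = 0.0183 m): B₂ = 3.56×10⁻⁶ T.
The fields add: B = B₁ + B₂ = 7.18×10⁻⁶ T.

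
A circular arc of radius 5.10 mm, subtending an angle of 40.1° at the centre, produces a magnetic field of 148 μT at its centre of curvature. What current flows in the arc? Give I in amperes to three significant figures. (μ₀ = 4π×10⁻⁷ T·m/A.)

I ≈ 10.8 A

For a circular arc, B = μ₀Iφ/(4πR) with φ in radians; here φ = 0.6999 rad.
So I = 4πRB/(μ₀φ) = 4π × 0.0051 × 1.48×10⁻⁴ / (4π×10⁻⁷ × 0.6999) = 10.8 A.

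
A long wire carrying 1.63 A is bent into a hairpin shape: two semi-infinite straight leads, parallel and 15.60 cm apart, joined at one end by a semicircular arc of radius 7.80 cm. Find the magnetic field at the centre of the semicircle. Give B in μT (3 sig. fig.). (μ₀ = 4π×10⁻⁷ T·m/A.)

B ≈ 10.7 μT

The semicircular arc contributes B_arc = μ₀I·π/(4πR) = μ₀I/(4R) = 6.57×10⁻⁶ T.
Each semi-infinite lead is at perpendicular distance R = 0.078 m from the centre, with the perpendicular foot at its near end, so it contributes μ₀I/(4πR); both point the same way, together 4.18×10⁻⁶ T.
Arc and leads all point the same direction: B = 6.57×10⁻⁶ + 4.18×10⁻⁶ = 1.07×10⁻⁵ T.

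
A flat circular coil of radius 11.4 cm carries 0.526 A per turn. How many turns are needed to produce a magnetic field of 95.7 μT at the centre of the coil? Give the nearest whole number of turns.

For an N-turn coil, B = Nμ₀I/(2R). A single turn gives B₁ = 2.90×10⁻⁶ T with R = 0.114 m.
N = B/B₁ = 9.57×10⁻⁵ / 2.90×10⁻⁶ = 33.01.

N = 33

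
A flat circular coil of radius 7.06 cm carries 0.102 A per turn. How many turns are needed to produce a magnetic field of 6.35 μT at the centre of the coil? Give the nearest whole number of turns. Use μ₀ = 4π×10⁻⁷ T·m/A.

For an N-turn coil, B = Nμ₀I/(2R). A single turn gives B₁ = 9.08×10⁻⁷ T with R = 0.0706 m.
N = B/B₁ = 6.35×10⁻⁶ / 9.08×10⁻⁷ = 7.00.

N = 7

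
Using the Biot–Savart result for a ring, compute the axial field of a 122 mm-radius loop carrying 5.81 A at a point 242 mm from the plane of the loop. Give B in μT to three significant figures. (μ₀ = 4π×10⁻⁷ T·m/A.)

B ≈ 2.73 μT

On the axis of a circular loop, B = μ₀IR² / [2(R²+z²)^(3/2)].
R² + z² = (0.122)² + (0.242)² = 0.07345 m², and (R²+z²)^(3/2) = 1.99×10⁻² m³.
B = (4π×10⁻⁷ × 5.81 × 0.01488) / (2 × 1.99×10⁻²) = 2.73×10⁻⁶ T.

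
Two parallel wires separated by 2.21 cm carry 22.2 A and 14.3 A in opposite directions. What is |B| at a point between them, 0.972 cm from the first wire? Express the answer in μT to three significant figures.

Each long wire gives B = μ₀I/(2πd). Distances are d₁ = 0.00972 m and d₂ = 0.01238 m.
B₁ = 4.57×10⁻⁴ T, B₂ = 2.31×10⁻⁴ T.
Between antiparallel currents both contributions point the same way, so they add. B = B₁ + B₂ = 4.57×10⁻⁴ + 2.31×10⁻⁴ = 6.88×10⁻⁴ T.

B ≈ 688 μT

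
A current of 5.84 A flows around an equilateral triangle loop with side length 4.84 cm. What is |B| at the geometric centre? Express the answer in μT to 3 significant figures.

B ≈ 217 μT

Each side is a finite straight segment at perpendicular distance d = a/(2 tan(π/3)) = 0.01397 m from the centre, with end-angles ±π/3.
One side contributes B₁ = (μ₀I/4πd)·2 sin(π/3) = 7.24×10⁻⁵ T.
All 3 sides add in the same direction: B = 3 × 7.24×10⁻⁵ = 2.17×10⁻⁴ T.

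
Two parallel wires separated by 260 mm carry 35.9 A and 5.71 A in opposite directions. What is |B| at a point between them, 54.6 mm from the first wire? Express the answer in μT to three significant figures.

Each long wire gives B = μ₀I/(2πd). Distances are d₁ = 0.0546 m and d₂ = 0.2054 m.
B₁ = 1.32×10⁻⁴ T, B₂ = 5.56×10⁻⁶ T.
Between antiparallel currents both contributions point the same way, so they add. B = B₁ + B₂ = 1.32×10⁻⁴ + 5.56×10⁻⁶ = 1.37×10⁻⁴ T.

B ≈ 137 μT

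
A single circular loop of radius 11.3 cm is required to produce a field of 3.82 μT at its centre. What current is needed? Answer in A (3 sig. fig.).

At the centre of a circular loop B = μ₀I/(2R), so I = 2RB/μ₀.
With R = 0.113 m, I = 2 × 0.113 × 3.82×10⁻⁶ / (4π×10⁻⁷) = 0.687 A.

I ≈ 0.687 A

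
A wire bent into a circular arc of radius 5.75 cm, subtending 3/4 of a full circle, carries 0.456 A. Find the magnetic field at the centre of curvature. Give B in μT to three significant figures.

B ≈ 3.74 μT

The Biot–Savart field of a circular arc at its centre is B = μ₀Iφ/(4πR), with φ = 4.712 rad.
B = (4π×10⁻⁷ × 0.456 × 4.712) / (4π × 0.0575) = 3.74×10⁻⁶ T.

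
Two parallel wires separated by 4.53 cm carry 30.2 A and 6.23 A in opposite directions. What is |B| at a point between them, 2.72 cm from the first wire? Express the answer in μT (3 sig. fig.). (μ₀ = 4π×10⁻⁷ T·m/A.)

B ≈ 291 μT

Each long wire gives B = μ₀I/(2πd). Distances are d₁ = 0.0272 m and d₂ = 0.0181 m.
B₁ = 2.22×10⁻⁴ T, B₂ = 6.88×10⁻⁵ T.
Between antiparallel currents both contributions point the same way, so they add. B = B₁ + B₂ = 2.22×10⁻⁴ + 6.88×10⁻⁵ = 2.91×10⁻⁴ T.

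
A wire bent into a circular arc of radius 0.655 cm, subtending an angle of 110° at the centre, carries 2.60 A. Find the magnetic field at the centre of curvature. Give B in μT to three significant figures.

B ≈ 76.2 μT

The Biot–Savart field of a circular arc at its centre is B = μ₀Iφ/(4πR), with φ = 1.92 rad.
B = (4π×10⁻⁷ × 2.60 × 1.92) / (4π × 0.00655) = 7.62×10⁻⁵ T.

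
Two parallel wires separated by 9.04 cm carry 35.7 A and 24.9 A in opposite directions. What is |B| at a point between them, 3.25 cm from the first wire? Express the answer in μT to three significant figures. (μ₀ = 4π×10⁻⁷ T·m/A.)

B ≈ 306 μT

Each long wire gives B = μ₀I/(2πd). Distances are d₁ = 0.0325 m and d₂ = 0.0579 m.
B₁ = 2.20×10⁻⁴ T, B₂ = 8.60×10⁻⁵ T.
Between antiparallel currents both contributions point the same way, so they add. B = B₁ + B₂ = 2.20×10⁻⁴ + 8.60×10⁻⁵ = 3.06×10⁻⁴ T.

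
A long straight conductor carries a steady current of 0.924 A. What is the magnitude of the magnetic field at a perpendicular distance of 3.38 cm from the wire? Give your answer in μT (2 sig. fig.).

B ≈ 5.5 μT

For an infinitely long straight wire, B = μ₀I/(2πd).
B = (4π×10⁻⁷ × 0.924) / (2π × 0.0338) = 5.47×10⁻⁶ T.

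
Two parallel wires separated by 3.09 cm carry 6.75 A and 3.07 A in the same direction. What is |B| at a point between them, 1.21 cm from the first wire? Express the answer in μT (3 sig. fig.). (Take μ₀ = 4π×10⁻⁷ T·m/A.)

Each long wire gives B = μ₀I/(2πd). Distances are d₁ = 0.0121 m and d₂ = 0.0188 m.
B₁ = 1.12×10⁻⁴ T, B₂ = 3.27×10⁻⁵ T.
Between parallel currents the two contributions point in opposite directions, so they subtract. B = |B₁ − B₂| = |1.12×10⁻⁴ − 3.27×10⁻⁵| = 7.89×10⁻⁵ T.

B ≈ 78.9 μT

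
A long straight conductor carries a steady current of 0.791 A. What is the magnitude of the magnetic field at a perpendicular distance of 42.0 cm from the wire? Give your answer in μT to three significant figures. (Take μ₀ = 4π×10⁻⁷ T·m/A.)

B ≈ 0.377 μT

For an infinitely long straight wire, B = μ₀I/(2πd).
B = (4π×10⁻⁷ × 0.791) / (2π × 0.42) = 3.77×10⁻⁷ T.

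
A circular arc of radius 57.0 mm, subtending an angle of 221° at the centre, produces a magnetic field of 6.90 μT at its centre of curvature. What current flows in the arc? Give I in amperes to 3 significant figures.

I ≈ 1.02 A

For a circular arc, B = μ₀Iφ/(4πR) with φ in radians; here φ = 3.857 rad.
So I = 4πRB/(μ₀φ) = 4π × 0.057 × 6.90×10⁻⁶ / (4π×10⁻⁷ × 3.857) = 1.02 A.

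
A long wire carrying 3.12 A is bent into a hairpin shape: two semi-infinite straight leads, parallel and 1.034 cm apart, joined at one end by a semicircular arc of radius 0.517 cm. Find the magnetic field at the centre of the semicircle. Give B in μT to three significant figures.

B ≈ 310 μT

The semicircular arc contributes B_arc = μ₀I·π/(4πR) = μ₀I/(4R) = 1.90×10⁻⁴ T.
Each semi-infinite lead is at perpendicular distance R = 0.00517 m from the centre, with the perpendicular foot at its near end, so it contributes μ₀I/(4πR); both point the same way, together 1.21×10⁻⁴ T.
Arc and leads all point the same direction: B = 1.90×10⁻⁴ + 1.21×10⁻⁴ = 3.10×10⁻⁴ T.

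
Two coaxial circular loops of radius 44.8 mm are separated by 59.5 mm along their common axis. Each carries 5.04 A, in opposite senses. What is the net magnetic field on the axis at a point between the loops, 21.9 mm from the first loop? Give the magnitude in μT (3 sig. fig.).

B ≈ 19.5 μT

Each loop contributes B = μ₀IR²/[2(R²+z²)^(3/2)] on the axis, with z measured from that loop.
Loop 1 (z = 0.0219 m): B₁ = 5.13×10⁻⁵ T. Loop 2 (z = 0.0376 m): B₂ = 3.18×10⁻⁵ T.
The fields oppose: B = |B₁ − B₂| = 1.95×10⁻⁵ T.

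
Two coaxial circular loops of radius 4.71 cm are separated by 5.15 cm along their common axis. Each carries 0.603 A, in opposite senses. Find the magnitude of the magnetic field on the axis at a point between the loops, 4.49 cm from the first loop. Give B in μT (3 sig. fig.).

Each loop contributes B = μ₀IR²/[2(R²+z²)^(3/2)] on the axis, with z measured from that loop.
Loop 1 (z = 0.0449 m): B₁ = 3.05×10⁻⁶ T. Loop 2 (z = 0.0066 m): B₂ = 7.81×10⁻⁶ T.
The fields oppose: B = |B₁ − B₂| = 4.76×10⁻⁶ T.

B ≈ 4.76 μT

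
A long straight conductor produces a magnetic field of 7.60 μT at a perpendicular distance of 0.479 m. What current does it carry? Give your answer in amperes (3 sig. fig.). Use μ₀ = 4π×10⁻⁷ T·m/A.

I ≈ 18.2 A

For a long straight wire B = μ₀I/(2πd), so I = 2πdB/μ₀.
I = 2π × 0.479 × 7.60×10⁻⁶ / (4π×10⁻⁷) = 18.2 A.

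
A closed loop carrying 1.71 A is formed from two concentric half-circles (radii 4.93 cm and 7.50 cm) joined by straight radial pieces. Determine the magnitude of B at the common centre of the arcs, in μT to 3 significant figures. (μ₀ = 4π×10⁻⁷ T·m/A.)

The radial connectors point toward the centre, so dl × r̂ = 0 and they contribute nothing.
Each semicircle gives μ₀I/(4R): inner arc 1.09×10⁻⁵ T, outer arc 7.16×10⁻⁶ T.
The two arcs carry current in opposite angular senses, so their fields oppose: B = |1.09×10⁻⁵ − 7.16×10⁻⁶| = 3.73×10⁻⁶ T.

B ≈ 3.73 μT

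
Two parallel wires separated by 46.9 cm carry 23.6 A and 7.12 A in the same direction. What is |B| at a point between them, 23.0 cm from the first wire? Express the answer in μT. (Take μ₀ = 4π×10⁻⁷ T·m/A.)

Each long wire gives B = μ₀I/(2πd). Distances are d₁ = 0.23 m and d₂ = 0.239 m.
B₁ = 2.05×10⁻⁵ T, B₂ = 5.96×10⁻⁶ T.
Between parallel currents the two contributions point in opposite directions, so they subtract. B = |B₁ − B₂| = |2.05×10⁻⁵ − 5.96×10⁻⁶| = 1.46×10⁻⁵ T.

B ≈ 14.6 μT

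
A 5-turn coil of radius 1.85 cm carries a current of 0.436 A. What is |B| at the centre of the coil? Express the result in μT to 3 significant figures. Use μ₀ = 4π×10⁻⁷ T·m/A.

B ≈ 74.0 μT

For an N-turn flat coil, B = Nμ₀I/(2R) with R = 0.0185 m.
B = 5 × 1.48×10⁻⁵ T = 7.40×10⁻⁵ T.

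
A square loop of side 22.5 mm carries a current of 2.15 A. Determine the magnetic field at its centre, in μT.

Each side is a finite straight segment at perpendicular distance d = a/(2 tan(π/4)) = 0.01125 m from the centre, with end-angles ±π/4.
One side contributes B₁ = (μ₀I/4πd)·2 sin(π/4) = 2.70×10⁻⁵ T.
All 4 sides add in the same direction: B = 4 × 2.70×10⁻⁵ = 1.08×10⁻⁴ T.

B ≈ 108 μT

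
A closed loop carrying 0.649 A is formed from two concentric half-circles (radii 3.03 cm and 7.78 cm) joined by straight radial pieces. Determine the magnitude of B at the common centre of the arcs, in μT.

B ≈ 4.11 μT

The radial connectors point toward the centre, so dl × r̂ = 0 and they contribute nothing.
Each semicircle gives μ₀I/(4R): inner arc 6.73×10⁻⁶ T, outer arc 2.62×10⁻⁶ T.
The two arcs carry current in opposite angular senses, so their fields oppose: B = |6.73×10⁻⁶ − 2.62×10⁻⁶| = 4.11×10⁻⁶ T.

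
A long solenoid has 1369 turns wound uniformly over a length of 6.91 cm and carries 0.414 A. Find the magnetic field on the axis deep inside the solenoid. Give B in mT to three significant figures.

Inside a long solenoid, B = μ₀nI with n = 1.981×10⁴ turns/m.
B = 4π×10⁻⁷ × 1.981×10⁴ × 0.414 = 1.03×10⁻² T.

B ≈ 10.3 mT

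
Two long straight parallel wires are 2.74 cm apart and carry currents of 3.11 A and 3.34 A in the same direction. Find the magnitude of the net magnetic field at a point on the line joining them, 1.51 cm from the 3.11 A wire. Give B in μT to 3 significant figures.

B ≈ 13.1 μT

Each long wire gives B = μ₀I/(2πd). Distances are d₁ = 0.0151 m and d₂ = 0.0123 m.
B₁ = 4.12×10⁻⁵ T, B₂ = 5.43×10⁻⁵ T.
Between parallel currents the two contributions point in opposite directions, so they subtract. B = |B₁ − B₂| = |4.12×10⁻⁵ − 5.43×10⁻⁵| = 1.31×10⁻⁵ T.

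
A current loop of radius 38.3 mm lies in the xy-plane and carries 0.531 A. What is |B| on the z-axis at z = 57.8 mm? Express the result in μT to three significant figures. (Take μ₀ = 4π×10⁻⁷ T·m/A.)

On the axis of a circular loop, B = μ₀IR² / [2(R²+z²)^(3/2)].
R² + z² = (0.0383)² + (0.0578)² = 0.004808 m², and (R²+z²)^(3/2) = 3.33×10⁻⁴ m³.
B = (4π×10⁻⁷ × 0.531 × 0.001467) / (2 × 3.33×10⁻⁴) = 1.47×10⁻⁶ T.

B ≈ 1.47 μT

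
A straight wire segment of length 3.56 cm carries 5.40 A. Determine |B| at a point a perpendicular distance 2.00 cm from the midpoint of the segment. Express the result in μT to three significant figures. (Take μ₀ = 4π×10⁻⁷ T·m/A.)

B ≈ 35.9 μT

For a finite straight segment, B = (μ₀I/4πd)(sinθ₁ + sinθ₂), where θ₁, θ₂ are the angles from the perpendicular to each end.
The perpendicular from the point meets the wire at its midpoint, so each end is L/2 = 0.0178 m away along the wire.
sinθ₁ = 0.0178/√(0.0178²+0.02²) = 0.6648; sinθ₂ = 0.0178/√(0.0178²+0.02²) = 0.6648.
B = (4π×10⁻⁷ × 5.40) / (4π × 0.02) × (0.6648 + 0.6648) = 3.59×10⁻⁵ T.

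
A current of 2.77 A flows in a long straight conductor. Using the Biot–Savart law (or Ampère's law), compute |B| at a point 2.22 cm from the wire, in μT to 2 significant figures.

B ≈ 25 μT

For an infinitely long straight wire, B = μ₀I/(2πd).
B = (4π×10⁻⁷ × 2.77) / (2π × 0.0222) = 2.50×10⁻⁵ T.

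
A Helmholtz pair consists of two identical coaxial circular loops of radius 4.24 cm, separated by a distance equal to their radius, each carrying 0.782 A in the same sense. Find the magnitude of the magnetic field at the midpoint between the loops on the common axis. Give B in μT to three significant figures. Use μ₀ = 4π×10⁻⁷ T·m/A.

Each loop contributes B = μ₀IR²/[2(R²+z²)^(3/2)] on the axis, with z measured from that loop.
Loop 1 (z = 0.0212 m): B₁ = 8.29×10⁻⁶ T. Loop 2 (z = 0.0212 m): B₂ = 8.29×10⁻⁶ T.
The fields add: B = B₁ + B₂ = 1.66×10⁻⁵ T.

B ≈ 16.6 μT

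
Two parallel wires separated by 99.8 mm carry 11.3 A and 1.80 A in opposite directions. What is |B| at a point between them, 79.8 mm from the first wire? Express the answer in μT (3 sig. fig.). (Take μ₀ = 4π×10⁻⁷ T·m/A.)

B ≈ 46.3 μT

Each long wire gives B = μ₀I/(2πd). Distances are d₁ = 0.0798 m and d₂ = 0.02 m.
B₁ = 2.83×10⁻⁵ T, B₂ = 1.80×10⁻⁵ T.
Between antiparallel currents both contributions point the same way, so they add. B = B₁ + B₂ = 2.83×10⁻⁵ + 1.80×10⁻⁵ = 4.63×10⁻⁵ T.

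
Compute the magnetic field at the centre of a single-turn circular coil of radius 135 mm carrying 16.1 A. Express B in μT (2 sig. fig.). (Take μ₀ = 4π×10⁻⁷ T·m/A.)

B ≈ 75 μT

At the centre of a circular loop the Biot–Savart law gives B = μ₀I/(2R).
B = (4π×10⁻⁷ × 16.1) / (2 × 0.135) = 7.49×10⁻⁵ T.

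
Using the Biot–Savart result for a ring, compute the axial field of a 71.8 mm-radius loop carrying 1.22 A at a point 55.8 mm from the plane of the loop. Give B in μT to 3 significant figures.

On the axis of a circular loop, B = μ₀IR² / [2(R²+z²)^(3/2)].
R² + z² = (0.0718)² + (0.0558)² = 0.008269 m², and (R²+z²)^(3/2) = 7.52×10⁻⁴ m³.
B = (4π×10⁻⁷ × 1.22 × 0.005155) / (2 × 7.52×10⁻⁴) = 5.26×10⁻⁶ T.

B ≈ 5.26 μT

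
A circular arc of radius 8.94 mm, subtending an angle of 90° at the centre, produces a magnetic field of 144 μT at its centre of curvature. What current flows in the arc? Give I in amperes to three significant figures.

For a circular arc, B = μ₀Iφ/(4πR) with φ in radians; here φ = 1.571 rad.
So I = 4πRB/(μ₀φ) = 4π × 0.00894 × 1.44×10⁻⁴ / (4π×10⁻⁷ × 1.571) = 8.20 A.

I ≈ 8.20 A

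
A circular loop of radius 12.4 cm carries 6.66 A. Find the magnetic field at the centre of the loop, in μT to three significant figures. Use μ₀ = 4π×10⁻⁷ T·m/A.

B ≈ 33.7 μT

At the centre of a circular loop the Biot–Savart law gives B = μ₀I/(2R).
B = (4π×10⁻⁷ × 6.66) / (2 × 0.124) = 3.37×10⁻⁵ T.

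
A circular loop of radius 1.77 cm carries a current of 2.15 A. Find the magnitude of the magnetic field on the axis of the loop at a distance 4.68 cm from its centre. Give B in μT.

On the axis of a circular loop, B = μ₀IR² / [2(R²+z²)^(3/2)].
R² + z² = (0.0177)² + (0.0468)² = 0.002504 m², and (R²+z²)^(3/2) = 1.25×10⁻⁴ m³.
B = (4π×10⁻⁷ × 2.15 × 0.0003133) / (2 × 1.25×10⁻⁴) = 3.38×10⁻⁶ T.

B ≈ 3.38 μT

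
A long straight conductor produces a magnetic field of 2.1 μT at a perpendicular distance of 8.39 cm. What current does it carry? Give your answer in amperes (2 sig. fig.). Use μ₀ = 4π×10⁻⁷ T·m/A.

I ≈ 0.88 A

For a long straight wire B = μ₀I/(2πd), so I = 2πdB/μ₀.
I = 2π × 0.0839 × 2.10×10⁻⁶ / (4π×10⁻⁷) = 0.881 A.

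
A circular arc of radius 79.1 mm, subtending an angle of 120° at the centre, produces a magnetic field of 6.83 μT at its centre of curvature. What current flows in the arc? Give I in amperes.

For a circular arc, B = μ₀Iφ/(4πR) with φ in radians; here φ = 2.094 rad.
So I = 4πRB/(μ₀φ) = 4π × 0.0791 × 6.83×10⁻⁶ / (4π×10⁻⁷ × 2.094) = 2.58 A.

I ≈ 2.58 A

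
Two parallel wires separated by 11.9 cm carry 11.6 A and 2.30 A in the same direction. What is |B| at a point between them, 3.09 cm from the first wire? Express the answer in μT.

B ≈ 69.9 μT

Each long wire gives B = μ₀I/(2πd). Distances are d₁ = 0.0309 m and d₂ = 0.0881 m.
B₁ = 7.51×10⁻⁵ T, B₂ = 5.22×10⁻⁶ T.
Between parallel currents the two contributions point in opposite directions, so they subtract. B = |B₁ − B₂| = |7.51×10⁻⁵ − 5.22×10⁻⁶| = 6.99×10⁻⁵ T.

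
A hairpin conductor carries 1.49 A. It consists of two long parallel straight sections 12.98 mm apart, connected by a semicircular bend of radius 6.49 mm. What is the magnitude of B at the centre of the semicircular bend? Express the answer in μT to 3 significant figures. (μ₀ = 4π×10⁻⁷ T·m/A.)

B ≈ 118 μT

The semicircular arc contributes B_arc = μ₀I·π/(4πR) = μ₀I/(4R) = 7.21×10⁻⁵ T.
Each semi-infinite lead is at perpendicular distance R = 0.00649 m from the centre, with the perpendicular foot at its near end, so it contributes μ₀I/(4πR); both point the same way, together 4.59×10⁻⁵ T.
Arc and leads all point the same direction: B = 7.21×10⁻⁵ + 4.59×10⁻⁵ = 1.18×10⁻⁴ T.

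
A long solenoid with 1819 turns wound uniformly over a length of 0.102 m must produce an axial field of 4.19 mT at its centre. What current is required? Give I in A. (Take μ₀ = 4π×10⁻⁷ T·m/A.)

I ≈ 0.187 A

Inside a long solenoid B = μ₀nI with n = 1.783×10⁴ m⁻¹, so I = B/(μ₀n).
I = 4.19×10⁻³ / (4π×10⁻⁷ × 1.783×10⁴) = 0.187 A.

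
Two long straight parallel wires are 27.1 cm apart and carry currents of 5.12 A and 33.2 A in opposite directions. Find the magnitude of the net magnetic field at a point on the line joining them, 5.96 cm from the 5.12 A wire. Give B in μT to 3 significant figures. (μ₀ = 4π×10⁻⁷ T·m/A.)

B ≈ 48.6 μT

Each long wire gives B = μ₀I/(2πd). Distances are d₁ = 0.0596 m and d₂ = 0.2114 m.
B₁ = 1.72×10⁻⁵ T, B₂ = 3.14×10⁻⁵ T.
Between antiparallel currents both contributions point the same way, so they add. B = B₁ + B₂ = 1.72×10⁻⁵ + 3.14×10⁻⁵ = 4.86×10⁻⁵ T.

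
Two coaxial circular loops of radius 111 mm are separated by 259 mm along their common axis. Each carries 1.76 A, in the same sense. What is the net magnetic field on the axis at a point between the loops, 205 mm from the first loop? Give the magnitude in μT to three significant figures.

B ≈ 8.32 μT

Each loop contributes B = μ₀IR²/[2(R²+z²)^(3/2)] on the axis, with z measured from that loop.
Loop 1 (z = 0.205 m): B₁ = 1.08×10⁻⁶ T. Loop 2 (z = 0.054 m): B₂ = 7.24×10⁻⁶ T.
The fields add: B = B₁ + B₂ = 8.32×10⁻⁶ T.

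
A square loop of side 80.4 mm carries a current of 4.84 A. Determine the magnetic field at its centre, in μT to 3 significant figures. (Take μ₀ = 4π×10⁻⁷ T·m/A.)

B ≈ 68.1 μT

Each side is a finite straight segment at perpendicular distance d = a/(2 tan(π/4)) = 0.0402 m from the centre, with end-angles ±π/4.
One side contributes B₁ = (μ₀I/4πd)·2 sin(π/4) = 1.70×10⁻⁵ T.
All 4 sides add in the same direction: B = 4 × 1.70×10⁻⁵ = 6.81×10⁻⁵ T.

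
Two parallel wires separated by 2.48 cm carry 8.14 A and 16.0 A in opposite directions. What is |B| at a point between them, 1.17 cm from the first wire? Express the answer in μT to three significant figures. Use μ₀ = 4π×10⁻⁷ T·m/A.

B ≈ 383 μT

Each long wire gives B = μ₀I/(2πd). Distances are d₁ = 0.0117 m and d₂ = 0.0131 m.
B₁ = 1.39×10⁻⁴ T, B₂ = 2.44×10⁻⁴ T.
Between antiparallel currents both contributions point the same way, so they add. B = B₁ + B₂ = 1.39×10⁻⁴ + 2.44×10⁻⁴ = 3.83×10⁻⁴ T.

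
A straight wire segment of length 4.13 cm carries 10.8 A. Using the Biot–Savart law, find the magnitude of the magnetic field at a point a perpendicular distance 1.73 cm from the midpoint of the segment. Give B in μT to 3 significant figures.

B ≈ 95.7 μT

For a finite straight segment, B = (μ₀I/4πd)(sinθ₁ + sinθ₂), where θ₁, θ₂ are the angles from the perpendicular to each end.
The perpendicular from the point meets the wire at its midpoint, so each end is L/2 = 0.02065 m away along the wire.
sinθ₁ = 0.02065/√(0.02065²+0.0173²) = 0.7665; sinθ₂ = 0.02065/√(0.02065²+0.0173²) = 0.7665.
B = (4π×10⁻⁷ × 10.8) / (4π × 0.0173) × (0.7665 + 0.7665) = 9.57×10⁻⁵ T.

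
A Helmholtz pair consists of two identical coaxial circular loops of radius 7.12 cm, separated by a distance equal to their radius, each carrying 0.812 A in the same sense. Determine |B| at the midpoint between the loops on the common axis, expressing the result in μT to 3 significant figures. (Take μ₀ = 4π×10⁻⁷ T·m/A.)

Each loop contributes B = μ₀IR²/[2(R²+z²)^(3/2)] on the axis, with z measured from that loop.
Loop 1 (z = 0.0356 m): B₁ = 5.13×10⁻⁶ T. Loop 2 (z = 0.0356 m): B₂ = 5.13×10⁻⁶ T.
The fields add: B = B₁ + B₂ = 1.03×10⁻⁵ T.

B ≈ 10.3 μT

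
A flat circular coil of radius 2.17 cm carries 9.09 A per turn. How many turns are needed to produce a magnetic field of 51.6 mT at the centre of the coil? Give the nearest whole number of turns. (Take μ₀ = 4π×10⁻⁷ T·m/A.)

N = 196

For an N-turn coil, B = Nμ₀I/(2R). A single turn gives B₁ = 2.63×10⁻⁴ T with R = 0.0217 m.
N = B/B₁ = 5.16×10⁻² / 2.63×10⁻⁴ = 196.05.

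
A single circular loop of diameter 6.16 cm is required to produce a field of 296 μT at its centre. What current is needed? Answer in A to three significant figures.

I ≈ 14.5 A

At the centre of a circular loop B = μ₀I/(2R), so I = 2RB/μ₀.
With R = 0.0308 m, I = 2 × 0.0308 × 2.96×10⁻⁴ / (4π×10⁻⁷) = 14.5 A.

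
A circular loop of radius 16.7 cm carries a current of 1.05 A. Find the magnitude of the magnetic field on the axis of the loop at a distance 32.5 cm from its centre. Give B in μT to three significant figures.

B ≈ 0.377 μT

On the axis of a circular loop, B = μ₀IR² / [2(R²+z²)^(3/2)].
R² + z² = (0.167)² + (0.325)² = 0.1335 m², and (R²+z²)^(3/2) = 4.88×10⁻² m³.
B = (4π×10⁻⁷ × 1.05 × 0.02789) / (2 × 4.88×10⁻²) = 3.77×10⁻⁷ T.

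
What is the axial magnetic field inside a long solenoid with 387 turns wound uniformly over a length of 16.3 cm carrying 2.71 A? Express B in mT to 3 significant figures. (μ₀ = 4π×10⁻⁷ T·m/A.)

Inside a long solenoid, B = μ₀nI with n = 2374 turns/m.
B = 4π×10⁻⁷ × 2374 × 2.71 = 8.09×10⁻³ T.

B ≈ 8.09 mT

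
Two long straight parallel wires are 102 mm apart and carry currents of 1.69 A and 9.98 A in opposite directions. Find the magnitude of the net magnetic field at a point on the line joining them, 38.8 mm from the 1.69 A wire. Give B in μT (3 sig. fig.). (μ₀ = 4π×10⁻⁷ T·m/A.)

B ≈ 40.3 μT

Each long wire gives B = μ₀I/(2πd). Distances are d₁ = 0.0388 m and d₂ = 0.0632 m.
B₁ = 8.71×10⁻⁶ T, B₂ = 3.16×10⁻⁵ T.
Between antiparallel currents both contributions point the same way, so they add. B = B₁ + B₂ = 8.71×10⁻⁶ + 3.16×10⁻⁵ = 4.03×10⁻⁵ T.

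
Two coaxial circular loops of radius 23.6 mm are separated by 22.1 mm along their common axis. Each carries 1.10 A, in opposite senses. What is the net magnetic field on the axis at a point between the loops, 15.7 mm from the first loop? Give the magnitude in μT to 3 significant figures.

Each loop contributes B = μ₀IR²/[2(R²+z²)^(3/2)] on the axis, with z measured from that loop.
Loop 1 (z = 0.0157 m): B₁ = 1.69×10⁻⁵ T. Loop 2 (z = 0.0064 m): B₂ = 2.63×10⁻⁵ T.
The fields oppose: B = |B₁ − B₂| = 9.43×10⁻⁶ T.

B ≈ 9.43 μT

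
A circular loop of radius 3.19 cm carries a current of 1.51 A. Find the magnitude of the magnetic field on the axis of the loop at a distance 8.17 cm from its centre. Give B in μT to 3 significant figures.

B ≈ 1.43 μT

On the axis of a circular loop, B = μ₀IR² / [2(R²+z²)^(3/2)].
R² + z² = (0.0319)² + (0.0817)² = 0.007692 m², and (R²+z²)^(3/2) = 6.75×10⁻⁴ m³.
B = (4π×10⁻⁷ × 1.51 × 0.001018) / (2 × 6.75×10⁻⁴) = 1.43×10⁻⁶ T.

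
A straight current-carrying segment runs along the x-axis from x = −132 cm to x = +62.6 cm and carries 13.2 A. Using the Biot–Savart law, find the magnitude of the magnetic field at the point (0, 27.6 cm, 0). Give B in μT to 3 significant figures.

For a finite straight segment, B = (μ₀I/4πd)(sinθ₁ + sinθ₂), where θ₁, θ₂ are the angles from the perpendicular to each end.
The perpendicular distance is d = 0.276 m; the end-offsets along the wire are a = 1.32 m and b = 0.626 m.
sinθ₁ = 1.32/√(1.32²+0.276²) = 0.9788; sinθ₂ = 0.626/√(0.626²+0.276²) = 0.9150.
B = (4π×10⁻⁷ × 13.2) / (4π × 0.276) × (0.9788 + 0.9150) = 9.06×10⁻⁶ T.

B ≈ 9.06 μT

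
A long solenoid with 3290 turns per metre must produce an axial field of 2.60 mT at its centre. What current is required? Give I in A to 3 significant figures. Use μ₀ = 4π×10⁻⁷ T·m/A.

I ≈ 0.629 A

Inside a long solenoid B = μ₀nI with n = 3290 m⁻¹, so I = B/(μ₀n).
I = 2.60×10⁻³ / (4π×10⁻⁷ × 3290) = 0.629 A.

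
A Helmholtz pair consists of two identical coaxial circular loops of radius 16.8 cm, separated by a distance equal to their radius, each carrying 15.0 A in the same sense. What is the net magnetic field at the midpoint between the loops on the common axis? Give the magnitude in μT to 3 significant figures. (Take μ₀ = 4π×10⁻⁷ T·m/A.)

B ≈ 80.3 μT

Each loop contributes B = μ₀IR²/[2(R²+z²)^(3/2)] on the axis, with z measured from that loop.
Loop 1 (z = 0.084 m): B₁ = 4.01×10⁻⁵ T. Loop 2 (z = 0.084 m): B₂ = 4.01×10⁻⁵ T.
The fields add: B = B₁ + B₂ = 8.03×10⁻⁵ T.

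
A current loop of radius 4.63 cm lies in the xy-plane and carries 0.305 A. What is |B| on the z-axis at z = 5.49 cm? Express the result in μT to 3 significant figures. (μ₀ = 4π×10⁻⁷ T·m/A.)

B ≈ 1.11 μT

On the axis of a circular loop, B = μ₀IR² / [2(R²+z²)^(3/2)].
R² + z² = (0.0463)² + (0.0549)² = 0.005158 m², and (R²+z²)^(3/2) = 3.70×10⁻⁴ m³.
B = (4π×10⁻⁷ × 0.305 × 0.002144) / (2 × 3.70×10⁻⁴) = 1.11×10⁻⁶ T.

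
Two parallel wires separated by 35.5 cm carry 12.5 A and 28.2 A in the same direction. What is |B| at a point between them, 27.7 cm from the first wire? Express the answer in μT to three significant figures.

Each long wire gives B = μ₀I/(2πd). Distances are d₁ = 0.277 m and d₂ = 0.078 m.
B₁ = 9.03×10⁻⁶ T, B₂ = 7.23×10⁻⁵ T.
Between parallel currents the two contributions point in opposite directions, so they subtract. B = |B₁ − B₂| = |9.03×10⁻⁶ − 7.23×10⁻⁵| = 6.33×10⁻⁵ T.

B ≈ 63.3 μT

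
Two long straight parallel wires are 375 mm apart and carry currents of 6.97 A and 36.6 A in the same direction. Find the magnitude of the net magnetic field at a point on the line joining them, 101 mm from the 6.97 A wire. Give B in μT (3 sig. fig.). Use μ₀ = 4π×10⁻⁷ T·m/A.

B ≈ 12.9 μT

Each long wire gives B = μ₀I/(2πd). Distances are d₁ = 0.101 m and d₂ = 0.274 m.
B₁ = 1.38×10⁻⁵ T, B₂ = 2.67×10⁻⁵ T.
Between parallel currents the two contributions point in opposite directions, so they subtract. B = |B₁ − B₂| = |1.38×10⁻⁵ − 2.67×10⁻⁵| = 1.29×10⁻⁵ T.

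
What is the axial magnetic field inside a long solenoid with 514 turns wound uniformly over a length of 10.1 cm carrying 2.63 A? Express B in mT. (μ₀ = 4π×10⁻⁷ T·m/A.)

Inside a long solenoid, B = μ₀nI with n = 5089 turns/m.
B = 4π×10⁻⁷ × 5089 × 2.63 = 1.68×10⁻² T.

B ≈ 16.8 mT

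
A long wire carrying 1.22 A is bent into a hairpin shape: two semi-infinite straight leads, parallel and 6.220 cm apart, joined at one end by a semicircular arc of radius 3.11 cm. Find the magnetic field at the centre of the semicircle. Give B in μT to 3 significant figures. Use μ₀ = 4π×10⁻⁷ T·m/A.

The semicircular arc contributes B_arc = μ₀I·π/(4πR) = μ₀I/(4R) = 1.23×10⁻⁵ T.
Each semi-infinite lead is at perpendicular distance R = 0.0311 m from the centre, with the perpendicular foot at its near end, so it contributes μ₀I/(4πR); both point the same way, together 7.85×10⁻⁶ T.
Arc and leads all point the same direction: B = 1.23×10⁻⁵ + 7.85×10⁻⁶ = 2.02×10⁻⁵ T.

B ≈ 20.2 μT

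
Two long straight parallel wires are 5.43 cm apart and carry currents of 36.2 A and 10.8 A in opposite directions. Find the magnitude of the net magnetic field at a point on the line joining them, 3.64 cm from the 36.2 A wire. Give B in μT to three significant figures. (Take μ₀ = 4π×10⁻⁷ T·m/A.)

B ≈ 320 μT

Each long wire gives B = μ₀I/(2πd). Distances are d₁ = 0.0364 m and d₂ = 0.0179 m.
B₁ = 1.99×10⁻⁴ T, B₂ = 1.21×10⁻⁴ T.
Between antiparallel currents both contributions point the same way, so they add. B = B₁ + B₂ = 1.99×10⁻⁴ + 1.21×10⁻⁴ = 3.20×10⁻⁴ T.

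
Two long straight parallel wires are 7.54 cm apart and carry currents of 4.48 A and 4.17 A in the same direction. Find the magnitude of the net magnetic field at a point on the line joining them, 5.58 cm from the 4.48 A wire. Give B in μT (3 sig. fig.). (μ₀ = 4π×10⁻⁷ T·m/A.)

B ≈ 26.5 μT

Each long wire gives B = μ₀I/(2πd). Distances are d₁ = 0.0558 m and d₂ = 0.0196 m.
B₁ = 1.61×10⁻⁵ T, B₂ = 4.26×10⁻⁵ T.
Between parallel currents the two contributions point in opposite directions, so they subtract. B = |B₁ − B₂| = |1.61×10⁻⁵ − 4.26×10⁻⁵| = 2.65×10⁻⁵ T.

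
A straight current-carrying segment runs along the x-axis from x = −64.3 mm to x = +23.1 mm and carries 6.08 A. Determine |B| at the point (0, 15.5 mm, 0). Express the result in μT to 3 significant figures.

For a finite straight segment, B = (μ₀I/4πd)(sinθ₁ + sinθ₂), where θ₁, θ₂ are the angles from the perpendicular to each end.
The perpendicular distance is d = 0.0155 m; the end-offsets along the wire are a = 0.0643 m and b = 0.0231 m.
sinθ₁ = 0.0643/√(0.0643²+0.0155²) = 0.9722; sinθ₂ = 0.0231/√(0.0231²+0.0155²) = 0.8304.
B = (4π×10⁻⁷ × 6.08) / (4π × 0.0155) × (0.9722 + 0.8304) = 7.07×10⁻⁵ T.

B ≈ 70.7 μT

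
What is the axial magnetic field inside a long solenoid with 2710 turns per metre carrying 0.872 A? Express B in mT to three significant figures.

B ≈ 2.97 mT

Inside a long solenoid, B = μ₀nI with n = 2710 turns/m.
B = 4π×10⁻⁷ × 2710 × 0.872 = 2.97×10⁻³ T.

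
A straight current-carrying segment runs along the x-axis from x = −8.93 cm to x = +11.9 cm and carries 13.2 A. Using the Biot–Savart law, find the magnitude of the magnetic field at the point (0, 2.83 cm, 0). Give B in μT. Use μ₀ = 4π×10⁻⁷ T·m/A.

For a finite straight segment, B = (μ₀I/4πd)(sinθ₁ + sinθ₂), where θ₁, θ₂ are the angles from the perpendicular to each end.
The perpendicular distance is d = 0.0283 m; the end-offsets along the wire are a = 0.0893 m and b = 0.119 m.
sinθ₁ = 0.0893/√(0.0893²+0.0283²) = 0.9533; sinθ₂ = 0.119/√(0.119²+0.0283²) = 0.9729.
B = (4π×10⁻⁷ × 13.2) / (4π × 0.0283) × (0.9533 + 0.9729) = 8.98×10⁻⁵ T.

B ≈ 89.8 μT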